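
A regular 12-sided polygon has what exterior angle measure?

Each exterior angle of a regular n-gon is 360 / n.
For n = 12: 360 / 12 = 30 degrees.

30 degrees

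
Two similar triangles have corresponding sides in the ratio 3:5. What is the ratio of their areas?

Area scales with the square of linear dimensions. If every length is multiplied by 3/5, then the area is multiplied by (3/5)^2 = 9/25.
The area ratio is 9:25.

9:25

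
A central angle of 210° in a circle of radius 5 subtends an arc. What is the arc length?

Arc length = 2πr × θ/360
= 2π × 5 × 7/12
= 35*pi/6

35*pi/6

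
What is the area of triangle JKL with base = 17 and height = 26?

A triangle's area is half the area of a rectangle with the same base and height.
Area = (1/2) * 17 * 26 = 221.

221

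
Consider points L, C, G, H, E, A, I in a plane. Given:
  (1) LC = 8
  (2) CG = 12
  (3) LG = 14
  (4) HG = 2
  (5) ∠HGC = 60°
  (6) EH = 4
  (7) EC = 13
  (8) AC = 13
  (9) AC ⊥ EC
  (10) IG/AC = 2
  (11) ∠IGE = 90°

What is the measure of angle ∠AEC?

Step 1: By the law of cosines on triangle ECA: EA² = 13² + 13² − 2·13·13·cos(90°) = 338, so EA = 13·√2.
Step 2: By the inverse law of cosines on triangle AEC: cos(∠AEC) = ((13·√2)² + 13² − 13²) / (2·13·√2·13) = 338/478 = 0.7071, so ∠AEC = 45°.

Therefore, the measure of angle ∠AEC = 45°.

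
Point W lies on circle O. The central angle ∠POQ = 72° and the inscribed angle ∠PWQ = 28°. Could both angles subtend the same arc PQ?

By the inscribed angle theorem, the inscribed angle for a central angle of 72° should be 72° / 2 = 36°.
The given inscribed angle is 28°, which does not equal 36°.
Therefore, no, they do not correspond to the same arc.

No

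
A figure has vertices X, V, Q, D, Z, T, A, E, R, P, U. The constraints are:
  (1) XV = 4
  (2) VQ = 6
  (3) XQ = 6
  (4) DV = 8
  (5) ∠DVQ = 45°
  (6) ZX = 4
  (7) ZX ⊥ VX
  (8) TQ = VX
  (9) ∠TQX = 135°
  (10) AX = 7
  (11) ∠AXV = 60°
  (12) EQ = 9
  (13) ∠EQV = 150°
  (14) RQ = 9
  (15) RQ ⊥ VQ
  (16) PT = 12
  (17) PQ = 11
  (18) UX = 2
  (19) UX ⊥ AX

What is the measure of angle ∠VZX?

Step 1: By the law of cosines on triangle ZXV: ZV² = 4² + 4² − 2·4·4·cos(90°) = 32, so ZV = 4·√2.
Step 2: By the inverse law of cosines on triangle VZX: cos(∠VZX) = ((4·√2)² + 4² − 4²) / (2·4·√2·4) = 32/45.25 = 0.7071, so ∠VZX = 45°.

Therefore, the measure of angle ∠VZX = 45°.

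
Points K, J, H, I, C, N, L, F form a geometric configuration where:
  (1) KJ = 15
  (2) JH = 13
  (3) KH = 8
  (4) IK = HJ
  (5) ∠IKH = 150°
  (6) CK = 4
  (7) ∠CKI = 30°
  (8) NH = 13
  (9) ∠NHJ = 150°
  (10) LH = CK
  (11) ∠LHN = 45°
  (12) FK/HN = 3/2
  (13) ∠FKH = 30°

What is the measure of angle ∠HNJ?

Step 1: By the law of cosines on triangle NHJ: NJ² = 13² + 13² − 2·13·13·cos(150°) = 630.72, so NJ ≈ 25.11.
Step 2: By the inverse law of cosines on triangle HNJ: cos(∠HNJ) = (13² + 25.11² − 13²) / (2·13·25.11) = 630.72/652.97 = 0.9659, so ∠HNJ = 15°.

Therefore, the measure of angle ∠HNJ = 15°.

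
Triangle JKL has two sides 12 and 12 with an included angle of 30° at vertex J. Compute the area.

Area = (1/2) * JK * JL * sin(J)
Area = (1/2) * 12 * 12 * sin(30°)
Area = (1/2) * 12 * 12 * 1/2
Area = 36

36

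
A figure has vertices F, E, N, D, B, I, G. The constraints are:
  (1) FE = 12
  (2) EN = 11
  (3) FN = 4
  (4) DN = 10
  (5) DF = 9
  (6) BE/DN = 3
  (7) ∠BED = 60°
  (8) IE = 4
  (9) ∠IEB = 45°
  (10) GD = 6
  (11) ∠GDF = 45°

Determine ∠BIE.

From the given relations: BE = 3·DN = 3·10 = 30.
Step 1: By the law of cosines on triangle IEB: IB² = 4² + 30² − 2·4·30·cos(45°) = 746.29, so IB ≈ 27.32.
Step 2: By the inverse law of cosines on triangle BIE: cos(∠BIE) = (27.32² + 4² − 30²) / (2·27.32·4) = -137.71/218.55 = -0.6301, so ∠BIE = 129.06°.

Therefore, the measure of angle ∠BIE = 129.06°.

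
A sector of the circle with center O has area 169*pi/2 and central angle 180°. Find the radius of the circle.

The sector covers 180°/360° = 1/2 of the full circle.
Full circle area = 169*pi/2 / 1/2 = 169*pi.
Since full area = πr², we get r² = 169*pi/π = 169, so r = 13.

13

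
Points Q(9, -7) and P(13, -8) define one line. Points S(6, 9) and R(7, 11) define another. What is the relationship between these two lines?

Slope of line 1: m1 = (-8 - -7)/(13 - 9) = -1/4 = -1/4
Slope of line 2: m2 = (11 - 9)/(7 - 6) = 2/1 = 2
m1 != m2 (-1/4 != 2), so not parallel.
m1 * m2 = (-1/4) * (2) = -1/2 != -1, so not perpendicular.
The lines are neither parallel nor perpendicular.

Neither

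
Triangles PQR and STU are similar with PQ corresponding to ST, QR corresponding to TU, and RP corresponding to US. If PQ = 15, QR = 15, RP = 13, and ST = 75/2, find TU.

Similar triangles have proportional sides. Setting up the proportion:
ST / PQ = TU / QR
75/2 / 15 = TU / 15
TU = 15 * 75/2 / 15 = 75/2.

75/2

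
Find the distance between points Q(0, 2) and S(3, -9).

The horizontal distance is |3 - 0| = 3 and the vertical distance is |-9 - 2| = 11.
By the Pythagorean theorem, d = sqrt(3^2 + 11^2) = sqrt(130).

sqrt(130)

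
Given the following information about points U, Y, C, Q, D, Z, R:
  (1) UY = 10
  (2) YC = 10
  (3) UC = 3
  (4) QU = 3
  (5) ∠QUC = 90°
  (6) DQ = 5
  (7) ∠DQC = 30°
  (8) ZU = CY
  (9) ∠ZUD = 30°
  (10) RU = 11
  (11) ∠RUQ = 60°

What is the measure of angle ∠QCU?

Step 1: By the law of cosines on triangle CUQ: CQ² = 3² + 3² − 2·3·3·cos(90°) = 18, so CQ = 3·√2.
Step 2: By the inverse law of cosines on triangle QCU: cos(∠QCU) = ((3·√2)² + 3² − 3²) / (2·3·√2·3) = 18/25.46 = 0.7071, so ∠QCU = 45°.

Therefore, the measure of angle ∠QCU = 45°.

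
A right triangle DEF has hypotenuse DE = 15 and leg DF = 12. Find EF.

Rearranging the Pythagorean theorem to solve for the unknown leg:
leg^2 = hypotenuse^2 - known_leg^2 = 225 - 144 = 81
leg = sqrt(81) = 9.

9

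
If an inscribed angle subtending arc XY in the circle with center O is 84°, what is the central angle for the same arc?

By the inscribed angle theorem, the central angle is twice the inscribed angle.
Central angle = 2 × 84° = 168°

168°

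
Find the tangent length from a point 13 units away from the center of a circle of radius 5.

tangent = √(d² - r²) = √(13² - 5²) = √(169 - 25) = √144 = 12

12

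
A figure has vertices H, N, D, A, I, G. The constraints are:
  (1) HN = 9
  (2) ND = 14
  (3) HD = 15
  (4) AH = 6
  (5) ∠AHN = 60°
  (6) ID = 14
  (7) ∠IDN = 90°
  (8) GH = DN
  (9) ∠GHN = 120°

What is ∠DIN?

Step 1: By the law of cosines on triangle IDN: IN² = 14² + 14² − 2·14·14·cos(90°) = 392, so IN = 14·√2.
Step 2: By the inverse law of cosines on triangle DIN: cos(∠DIN) = (14² + (14·√2)² − 14²) / (2·14·14·√2) = 392/554.37 = 0.7071, so ∠DIN = 45°.

Therefore, the measure of angle ∠DIN = 45°.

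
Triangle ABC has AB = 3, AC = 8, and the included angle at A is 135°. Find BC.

By the law of cosines: BC^2 = AB^2 + AC^2 - 2*AB*AC*cos(A)
BC^2 = 3^2 + 8^2 - 2*3*8*cos(135°)
BC^2 = 9 + 64 - 48*(-sqrt(2)/2)
BC^2 = 24*sqrt(2) + 73
BC = sqrt(24*sqrt(2) + 73)

sqrt(24*sqrt(2) + 73)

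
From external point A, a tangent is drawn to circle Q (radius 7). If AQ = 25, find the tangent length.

tangent = √(d² - r²) = √(25² - 7²) = √(625 - 49) = √576 = 24

24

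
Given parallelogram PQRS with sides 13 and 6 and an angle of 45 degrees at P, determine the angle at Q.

Consecutive angles are supplementary: angle Q = 180 - 45 = 135 degrees.

135 degrees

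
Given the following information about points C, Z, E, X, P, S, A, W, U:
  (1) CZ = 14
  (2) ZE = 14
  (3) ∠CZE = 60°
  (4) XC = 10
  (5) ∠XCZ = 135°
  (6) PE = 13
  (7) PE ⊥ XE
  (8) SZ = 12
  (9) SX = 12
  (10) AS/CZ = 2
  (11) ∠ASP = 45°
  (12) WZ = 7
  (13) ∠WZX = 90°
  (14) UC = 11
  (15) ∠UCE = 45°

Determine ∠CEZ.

Step 1: By the law of cosines on triangle EZC: EC² = 14² + 14² − 2·14·14·cos(60°) = 196, so EC = 14.
Step 2: By the inverse law of cosines on triangle CEZ: cos(∠CEZ) = (14² + 14² − 14²) / (2·14·14) = 196/392 = 0.5, so ∠CEZ = 60°.

Therefore, the measure of angle ∠CEZ = 60°.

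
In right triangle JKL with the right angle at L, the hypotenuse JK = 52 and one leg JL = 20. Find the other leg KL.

Rearranging the Pythagorean theorem to solve for the unknown leg:
leg^2 = hypotenuse^2 - known_leg^2 = 2704 - 400 = 2304
leg = sqrt(2304) = 48.

48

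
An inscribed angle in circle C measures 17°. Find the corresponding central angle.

By the inscribed angle theorem, the central angle is twice the inscribed angle.
Central angle = 2 × 17° = 34°

34°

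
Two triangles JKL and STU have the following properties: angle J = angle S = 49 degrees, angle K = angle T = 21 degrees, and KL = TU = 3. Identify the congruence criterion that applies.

Consider the given information: angle J = angle S = 49 degrees, angle K = angle T = 21 degrees, and KL = TU = 3
This is not SSS or HL: SSS requires all three pairs of sides, but we don't have that. HL only applies to right triangles with matching hypotenuse and leg.
The correct criterion is AAS. Two pairs of corresponding angles and a non-included side are equal (Angle-Angle-Side).

AAS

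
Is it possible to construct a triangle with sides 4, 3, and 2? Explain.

Yes.
The triangle inequality requires that the sum of any two sides exceeds the third.
Here 2 + 3 = 5 > 4, so the condition is met.

Yes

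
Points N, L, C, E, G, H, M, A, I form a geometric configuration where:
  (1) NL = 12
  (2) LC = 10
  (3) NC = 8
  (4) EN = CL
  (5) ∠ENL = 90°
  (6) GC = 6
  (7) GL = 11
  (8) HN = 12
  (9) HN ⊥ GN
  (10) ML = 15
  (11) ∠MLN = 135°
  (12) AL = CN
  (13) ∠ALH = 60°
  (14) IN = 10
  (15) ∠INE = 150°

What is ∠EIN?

From the given relations: EN = CL = 10.
Step 1: By the law of cosines on triangle INE: IE² = 10² + 10² − 2·10·10·cos(150°) = 373.21, so IE ≈ 19.32.
Step 2: By the inverse law of cosines on triangle EIN: cos(∠EIN) = (19.32² + 10² − 10²) / (2·19.32·10) = 373.21/386.37 = 0.9659, so ∠EIN = 15°.

Therefore, the measure of angle ∠EIN = 15°.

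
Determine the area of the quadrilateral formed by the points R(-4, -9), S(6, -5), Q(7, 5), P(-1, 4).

Using the Shoelace formula for a quadrilateral (vertices in order):
Area = (1/2)|sum of (x_i * y_(i+1) - x_(i+1) * y_i)|
Terms: (-4*-5 - 6*-9) = 74, (6*5 - 7*-5) = 65, (7*4 - -1*5) = 33, (-1*-9 - -4*4) = 25
Sum = 197
Area = (1/2)(197) = 197/2

197/2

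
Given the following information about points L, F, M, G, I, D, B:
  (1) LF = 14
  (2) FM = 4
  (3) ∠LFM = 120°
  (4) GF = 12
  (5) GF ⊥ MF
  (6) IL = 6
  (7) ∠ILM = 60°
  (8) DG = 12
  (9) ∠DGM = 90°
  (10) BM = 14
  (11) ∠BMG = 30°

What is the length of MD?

Step 1: By the law of cosines on triangle GFM: GM² = 12² + 4² − 2·12·4·cos(90°) = 160, so GM = 4·√10.
Step 2: By the law of cosines on triangle MGD: MD² = (4·√10)² + 12² − 2·4·√10·12·cos(90°) = 304, so MD = 4·√19.

Therefore, the length of MD = 4·√19.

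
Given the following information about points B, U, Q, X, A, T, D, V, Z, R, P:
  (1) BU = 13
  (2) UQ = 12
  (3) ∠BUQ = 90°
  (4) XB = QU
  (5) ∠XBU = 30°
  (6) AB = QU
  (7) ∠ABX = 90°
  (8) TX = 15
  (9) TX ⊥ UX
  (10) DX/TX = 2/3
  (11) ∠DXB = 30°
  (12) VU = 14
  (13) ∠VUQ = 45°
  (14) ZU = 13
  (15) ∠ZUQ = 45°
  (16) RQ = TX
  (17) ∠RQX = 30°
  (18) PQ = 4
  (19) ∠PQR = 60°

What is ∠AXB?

From the given relations: XB = QU = 12; AB = QU = 12.
Step 1: By the law of cosines on triangle XBA: XA² = 12² + 12² − 2·12·12·cos(90°) = 288, so XA = 12·√2.
Step 2: By the inverse law of cosines on triangle AXB: cos(∠AXB) = ((12·√2)² + 12² − 12²) / (2·12·√2·12) = 288/407.29 = 0.7071, so ∠AXB = 45°.

Therefore, the measure of angle ∠AXB = 45°.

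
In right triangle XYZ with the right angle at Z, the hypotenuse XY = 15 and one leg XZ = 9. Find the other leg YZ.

Rearranging the Pythagorean theorem to solve for the unknown leg:
leg^2 = hypotenuse^2 - known_leg^2 = 225 - 81 = 144
leg = sqrt(144) = 12.

12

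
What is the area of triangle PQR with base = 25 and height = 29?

Area = (1/2)(25)(29) = 725/2

725/2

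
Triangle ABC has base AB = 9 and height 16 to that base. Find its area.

A triangle's area is half the area of a rectangle with the same base and height.
Area = (1/2) * 9 * 16 = 72.

72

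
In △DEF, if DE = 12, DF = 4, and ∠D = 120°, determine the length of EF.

Law of cosines: EF^2 = 12^2 + 4^2 - 2(12)(4)cos(120°) = 208, so EF = 4*sqrt(13).

4*sqrt(13)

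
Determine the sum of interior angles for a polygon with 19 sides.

The sum of interior angles of an n-sided polygon is (n - 2) * 180.
For n = 19: (19 - 2) * 180 = 17 * 180 = 3060 degrees.

3060 degrees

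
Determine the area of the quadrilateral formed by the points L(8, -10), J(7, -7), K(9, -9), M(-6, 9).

Using the Shoelace formula for a quadrilateral (vertices in order):
Area = (1/2)|sum of (x_i * y_(i+1) - x_(i+1) * y_i)|
Terms: (8*-7 - 7*-10) = 14, (7*-9 - 9*-7) = 0, (9*9 - -6*-9) = 27, (-6*-10 - 8*9) = -12
Sum = 29
Area = (1/2)(29) = 29/2

29/2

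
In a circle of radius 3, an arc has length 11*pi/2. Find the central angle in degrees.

θ = 360 × 11*pi/2 / (2π × 3) = 330° (rearranging arc length formula).

330°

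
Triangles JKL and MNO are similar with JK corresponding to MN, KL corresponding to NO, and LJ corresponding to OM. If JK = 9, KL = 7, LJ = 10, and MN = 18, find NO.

Similar triangles have proportional sides. Setting up the proportion:
MN / JK = NO / KL
18 / 9 = NO / 7
NO = 7 * 18 / 9 = 14.

14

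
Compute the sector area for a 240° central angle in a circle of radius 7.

Sector area = π(7²)(2/3) = 98*pi/3

98*pi/3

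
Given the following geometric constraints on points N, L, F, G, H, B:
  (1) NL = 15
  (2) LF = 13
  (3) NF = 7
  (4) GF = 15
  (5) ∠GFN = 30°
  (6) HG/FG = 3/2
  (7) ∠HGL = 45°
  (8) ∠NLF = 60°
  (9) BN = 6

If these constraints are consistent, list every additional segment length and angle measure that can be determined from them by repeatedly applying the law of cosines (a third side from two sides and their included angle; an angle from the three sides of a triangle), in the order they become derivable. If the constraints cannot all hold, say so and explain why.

These constraints are not satisfiable: (1), (2) and (3) fix all three sides of triangle NLF, so by the law of cosines cos(∠NLF) = (15² + 13² − 7²) / (2·15·13) = 0.8846, i.e. ∠NLF ≈ 27.8°, which contradicts (8) ∠NLF = 60°. No planar figure meets all of them, so nothing further can be derived.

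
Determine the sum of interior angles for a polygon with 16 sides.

The sum of interior angles of an n-sided polygon is (n - 2) * 180.
For n = 16: (16 - 2) * 180 = 14 * 180 = 2520 degrees.

2520 degrees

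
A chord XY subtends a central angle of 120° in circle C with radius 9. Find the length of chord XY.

Drop a perpendicular from the center to the chord, bisecting both the chord and the central angle.
Each half-chord = r sin(θ/2) = 9 sin(60°).
The full chord = 2 × 9 × sin(60°) = 9*sqrt(3).

9*sqrt(3)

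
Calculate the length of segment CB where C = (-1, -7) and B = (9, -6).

d = sqrt((10)^2 + (1)^2) = sqrt(101)

sqrt(101)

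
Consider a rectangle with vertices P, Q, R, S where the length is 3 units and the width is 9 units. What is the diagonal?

A rectangle's diagonal splits it into two right triangles, with the diagonal as the hypotenuse.
By the Pythagorean theorem, d^2 = 3^2 + 9^2 = 90.
Therefore d = sqrt(90) = 3*sqrt(10).

3*sqrt(10)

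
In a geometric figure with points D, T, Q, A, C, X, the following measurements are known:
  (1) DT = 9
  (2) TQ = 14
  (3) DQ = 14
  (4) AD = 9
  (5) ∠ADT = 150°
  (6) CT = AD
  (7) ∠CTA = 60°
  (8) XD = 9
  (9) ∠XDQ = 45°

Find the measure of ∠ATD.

Step 1: By the law of cosines on triangle TDA: TA² = 9² + 9² − 2·9·9·cos(150°) = 302.3, so TA ≈ 17.39.
Step 2: By the inverse law of cosines on triangle ATD: cos(∠ATD) = (17.39² + 9² − 9²) / (2·17.39·9) = 302.3/312.96 = 0.9659, so ∠ATD = 15°.

Therefore, the measure of angle ∠ATD = 15°.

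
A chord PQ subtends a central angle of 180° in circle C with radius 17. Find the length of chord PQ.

Drop a perpendicular from the center to the chord, bisecting both the chord and the central angle.
Each half-chord = r sin(θ/2) = 17 sin(90°).
The full chord = 2 × 17 × sin(90°) = 34.

34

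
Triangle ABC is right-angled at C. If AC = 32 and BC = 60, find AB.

AB = sqrt(32^2 + 60^2) = sqrt(4624) = 68

68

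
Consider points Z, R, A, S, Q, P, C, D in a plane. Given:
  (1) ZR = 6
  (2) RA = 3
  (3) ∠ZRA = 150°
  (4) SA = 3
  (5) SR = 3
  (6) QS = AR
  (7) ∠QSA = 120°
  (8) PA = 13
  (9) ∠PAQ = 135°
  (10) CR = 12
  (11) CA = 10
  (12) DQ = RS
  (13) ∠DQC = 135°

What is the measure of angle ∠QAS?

From the given relations: QS = AR = 3.
Step 1: By the law of cosines on triangle ASQ: AQ² = 3² + 3² − 2·3·3·cos(120°) = 27, so AQ = 3·√3.
Step 2: By the inverse law of cosines on triangle QAS: cos(∠QAS) = ((3·√3)² + 3² − 3²) / (2·3·√3·3) = 27/31.18 = 0.866, so ∠QAS = 30°.

Therefore, the measure of angle ∠QAS = 30°.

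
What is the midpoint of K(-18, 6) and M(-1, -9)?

M = ((x₁ + x₂)/2, (y₁ + y₂)/2)
= ((-18 + -1)/2, (6 + -9)/2)
= (-19/2, -3/2) = (-19/2, -3/2)

(-19/2, -3/2)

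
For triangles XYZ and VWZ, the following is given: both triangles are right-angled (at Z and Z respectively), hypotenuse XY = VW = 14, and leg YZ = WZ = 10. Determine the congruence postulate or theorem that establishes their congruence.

The given information provides:
both triangles are right-angled (at Z and Z respectively), hypotenuse XY = VW = 14, and leg YZ = WZ = 10
This matches the HL congruence theorem.
The hypotenuse and one leg of two right triangles are equal (Hypotenuse-Leg).

HL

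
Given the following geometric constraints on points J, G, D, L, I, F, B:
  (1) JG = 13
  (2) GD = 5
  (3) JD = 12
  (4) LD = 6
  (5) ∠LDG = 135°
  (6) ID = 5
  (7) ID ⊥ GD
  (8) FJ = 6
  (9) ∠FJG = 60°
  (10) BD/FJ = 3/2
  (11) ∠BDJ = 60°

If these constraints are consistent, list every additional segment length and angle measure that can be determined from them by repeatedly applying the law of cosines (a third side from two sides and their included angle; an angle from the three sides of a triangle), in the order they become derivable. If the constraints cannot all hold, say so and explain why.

The constraints are consistent. Derivable facts, in order:
After 1 step:
- GF = √127
- GI = 5·√2
- GL ≈ 10.17
- JB = 3·√13
- ∠DGJ = 67.38°
- ∠DJG = 22.62°
- ∠GDJ = 90°
After 2 steps:
- ∠BJD = 46.1°
- ∠DBJ = 73.9°
- ∠DGI = 45°
- ∠DGL = 24.66°
- ∠DIG = 45°
- ∠DLG = 20.34°
- ∠FGJ = 27.46°
- ∠GFJ = 92.54°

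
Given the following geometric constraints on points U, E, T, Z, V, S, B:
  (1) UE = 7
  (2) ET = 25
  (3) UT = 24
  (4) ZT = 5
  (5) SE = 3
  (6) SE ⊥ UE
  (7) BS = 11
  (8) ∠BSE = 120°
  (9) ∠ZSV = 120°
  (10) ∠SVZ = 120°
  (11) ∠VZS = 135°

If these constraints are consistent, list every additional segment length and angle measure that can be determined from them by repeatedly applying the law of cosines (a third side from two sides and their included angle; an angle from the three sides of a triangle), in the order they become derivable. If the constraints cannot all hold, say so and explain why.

These constraints are not satisfiable: (9), (10) and (11) are the three interior angles of triangle ZSV, which must sum to 180°, but 120° + 120° + 135° = 375°. No planar figure meets all of them, so nothing further can be derived.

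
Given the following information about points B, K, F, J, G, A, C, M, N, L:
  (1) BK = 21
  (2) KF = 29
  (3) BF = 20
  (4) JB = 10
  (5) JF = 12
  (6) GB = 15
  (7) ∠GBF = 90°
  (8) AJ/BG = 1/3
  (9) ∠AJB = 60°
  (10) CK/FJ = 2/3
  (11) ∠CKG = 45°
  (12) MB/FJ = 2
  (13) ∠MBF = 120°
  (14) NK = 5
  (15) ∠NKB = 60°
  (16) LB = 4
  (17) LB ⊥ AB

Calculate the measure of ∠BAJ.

From the given relations: AJ = 1/3·BG = 1/3·15 = 5.
Step 1: By the law of cosines on triangle AJB: AB² = 5² + 10² − 2·5·10·cos(60°) = 75, so AB = 5·√3.
Step 2: By the inverse law of cosines on triangle BAJ: cos(∠BAJ) = ((5·√3)² + 5² − 10²) / (2·5·√3·5) = 0/86.6 = 0, so ∠BAJ = 90°.

Therefore, the measure of angle ∠BAJ = 90°.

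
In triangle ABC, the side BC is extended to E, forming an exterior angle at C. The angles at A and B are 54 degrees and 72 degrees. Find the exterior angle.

The interior angle at C is 180 - 54 - 72 = 54 degrees.
The exterior angle and interior angle at C are supplementary:
Exterior angle = 180 - 54 = 126 degrees.

126 degrees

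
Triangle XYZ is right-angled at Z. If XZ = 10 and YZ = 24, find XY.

By the Pythagorean theorem: XY^2 = XZ^2 + YZ^2
XY^2 = 10^2 + 24^2 = 100 + 576 = 676
XY = sqrt(676) = 26

26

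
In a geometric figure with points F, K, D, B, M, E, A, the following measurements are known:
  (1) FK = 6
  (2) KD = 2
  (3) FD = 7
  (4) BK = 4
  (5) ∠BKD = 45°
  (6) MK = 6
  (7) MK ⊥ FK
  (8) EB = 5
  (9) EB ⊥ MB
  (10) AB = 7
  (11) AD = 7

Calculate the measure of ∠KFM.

Step 1: By the law of cosines on triangle FKM: FM² = 6² + 6² − 2·6·6·cos(90°) = 72, so FM = 6·√2.
Step 2: By the inverse law of cosines on triangle KFM: cos(∠KFM) = (6² + (6·√2)² − 6²) / (2·6·6·√2) = 72/101.82 = 0.7071, so ∠KFM = 45°.

Therefore, the measure of angle ∠KFM = 45°.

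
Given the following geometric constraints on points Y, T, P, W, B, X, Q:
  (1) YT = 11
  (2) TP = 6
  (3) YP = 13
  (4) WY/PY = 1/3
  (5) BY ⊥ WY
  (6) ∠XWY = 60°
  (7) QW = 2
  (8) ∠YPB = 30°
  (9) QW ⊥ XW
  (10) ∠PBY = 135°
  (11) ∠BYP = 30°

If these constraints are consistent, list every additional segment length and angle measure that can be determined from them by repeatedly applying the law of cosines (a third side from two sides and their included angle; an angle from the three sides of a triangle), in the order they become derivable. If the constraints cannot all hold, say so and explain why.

These constraints are not satisfiable: (8), (10) and (11) are the three interior angles of triangle YPB, which must sum to 180°, but 30° + 135° + 30° = 195°. No planar figure meets all of them, so nothing further can be derived.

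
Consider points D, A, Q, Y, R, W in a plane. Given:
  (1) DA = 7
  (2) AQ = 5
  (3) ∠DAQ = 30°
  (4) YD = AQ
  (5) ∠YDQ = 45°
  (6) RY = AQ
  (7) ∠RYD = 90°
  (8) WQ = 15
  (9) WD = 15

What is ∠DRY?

From the given relations: RY = AQ = 5; YD = AQ = 5.
Step 1: By the law of cosines on triangle RYD: RD² = 5² + 5² − 2·5·5·cos(90°) = 50, so RD = 5·√2.
Step 2: By the inverse law of cosines on triangle DRY: cos(∠DRY) = ((5·√2)² + 5² − 5²) / (2·5·√2·5) = 50/70.71 = 0.7071, so ∠DRY = 45°.

Therefore, the measure of angle ∠DRY = 45°.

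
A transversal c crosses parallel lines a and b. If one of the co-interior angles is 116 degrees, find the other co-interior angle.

Co-interior angles (same-side interior) formed by parallel lines and a transversal are supplementary (sum to 180 degrees).
The given angle is 116 degrees.
The co-interior angle = 180 - 116 = 64 degrees.

64 degrees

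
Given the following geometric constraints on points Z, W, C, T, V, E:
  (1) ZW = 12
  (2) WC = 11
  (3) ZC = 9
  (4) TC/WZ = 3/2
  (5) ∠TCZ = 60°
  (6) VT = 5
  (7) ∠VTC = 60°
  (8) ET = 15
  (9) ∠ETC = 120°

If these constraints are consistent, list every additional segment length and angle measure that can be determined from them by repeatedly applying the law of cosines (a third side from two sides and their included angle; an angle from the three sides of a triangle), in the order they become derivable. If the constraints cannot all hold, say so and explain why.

The constraints are consistent. Derivable facts, in order:
After 1 step:
- CE = 3·√91
- CV ≈ 16.09
- ZT = 9·√3
- ∠CWZ = 45.82°
- ∠CZW = 61.22°
- ∠WCZ = 72.97°
After 2 steps:
- ∠CET = 33°
- ∠CTZ = 30°
- ∠CVT = 104.39°
- ∠CZT = 90°
- ∠ECT = 27°
- ∠TCV = 15.61°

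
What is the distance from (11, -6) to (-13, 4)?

d = sqrt((-13 - 11)^2 + (4 - -6)^2)
d = sqrt(-24^2 + 10^2)
d = sqrt(576 + 100)
d = sqrt(676) = 26

26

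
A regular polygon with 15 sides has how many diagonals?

Total line segments between 15 vertices = C(15,2) = 105.
Subtract the 15 sides: 105 - 15 = 90 diagonals.

90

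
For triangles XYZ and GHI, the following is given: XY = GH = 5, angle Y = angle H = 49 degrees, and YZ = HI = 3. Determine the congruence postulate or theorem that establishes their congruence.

The given information provides:
XY = GH = 5, angle Y = angle H = 49 degrees, and YZ = HI = 3
This matches the SAS congruence theorem.
Two pairs of corresponding sides and the included angle are equal (Side-Angle-Side).

SAS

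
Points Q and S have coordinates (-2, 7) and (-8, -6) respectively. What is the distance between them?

d = sqrt((-8 - -2)^2 + (-6 - 7)^2)
d = sqrt(-6^2 + -13^2)
d = sqrt(36 + 169)
d = sqrt(205)

sqrt(205)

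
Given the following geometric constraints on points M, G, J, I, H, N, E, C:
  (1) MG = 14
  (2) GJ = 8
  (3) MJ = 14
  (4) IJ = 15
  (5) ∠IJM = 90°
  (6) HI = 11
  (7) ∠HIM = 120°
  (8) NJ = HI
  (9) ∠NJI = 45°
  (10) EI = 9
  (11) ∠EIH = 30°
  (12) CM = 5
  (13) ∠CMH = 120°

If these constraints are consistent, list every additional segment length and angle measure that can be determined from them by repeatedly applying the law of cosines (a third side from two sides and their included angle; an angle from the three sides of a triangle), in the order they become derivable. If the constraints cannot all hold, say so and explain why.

The constraints are consistent. Derivable facts, in order:
After 1 step:
- HE ≈ 5.53
- IN ≈ 10.61
- MI ≈ 20.52
- ∠GJM = 73.4°
- ∠GMJ = 33.2°
- ∠JGM = 73.4°
After 2 steps:
- MH ≈ 27.71
- ∠EHI = 54.53°
- ∠HEI = 95.47°
- ∠IMJ = 46.97°
- ∠INJ = 87.88°
- ∠JIM = 43.03°
- ∠JIN = 47.12°
After 3 steps:
- HC ≈ 30.52
- ∠HMI = 20.11°
- ∠IHM = 39.89°
After 4 steps:
- ∠CHM = 8.16°
- ∠HCM = 51.84°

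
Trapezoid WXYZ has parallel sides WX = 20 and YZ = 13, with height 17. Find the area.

Area of a trapezoid = (base1 + base2) * height / 2
Area = (20 + 13) * 17 / 2
Area = 33 * 17 / 2
Area = 561 / 2
Area = 561/2

561/2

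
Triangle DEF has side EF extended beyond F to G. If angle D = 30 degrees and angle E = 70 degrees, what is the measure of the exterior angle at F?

Exterior angle = 30 + 70 = 100 degrees (exterior angle theorem).

100 degrees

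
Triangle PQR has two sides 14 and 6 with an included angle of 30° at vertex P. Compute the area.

When two sides and the included angle are known, the area formula is (1/2)ab sin(C).
The height from one side to the opposite vertex is 6 sin(30°) = 3.
Area = (1/2) * 14 * 3 = 21.

21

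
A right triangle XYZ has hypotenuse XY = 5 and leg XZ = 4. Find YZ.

Rearranging the Pythagorean theorem to solve for the unknown leg:
leg^2 = hypotenuse^2 - known_leg^2 = 25 - 16 = 9
leg = sqrt(9) = 3.

3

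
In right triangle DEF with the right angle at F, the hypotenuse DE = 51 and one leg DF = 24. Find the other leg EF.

Rearranging the Pythagorean theorem to solve for the unknown leg:
leg^2 = hypotenuse^2 - known_leg^2 = 2601 - 576 = 2025
leg = sqrt(2025) = 45.

45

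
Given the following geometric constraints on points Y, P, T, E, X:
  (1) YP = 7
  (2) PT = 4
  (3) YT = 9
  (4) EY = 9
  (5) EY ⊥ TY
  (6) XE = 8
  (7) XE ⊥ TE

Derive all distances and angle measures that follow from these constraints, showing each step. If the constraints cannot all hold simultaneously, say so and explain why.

The constraints are consistent.

Step 1: From TY = 9, YE = 9, and ∠TYE = 90°, by the law of cosines:
  TE² = TY² + YE² - 2·TY·YE·cos(90°) = 81 + 81 - 0 = 162
  TE = 9·√2

Step 2: From YP = 7, YT = 9, PT = 4, by the inverse law of cosines:
  cos(∠PYT) = (YP² + YT² - PT²) / (2·YP·YT)
  ∠PYT = 25.21°

Step 3: From PT = 4, PY = 7, TY = 9, by the inverse law of cosines:
  cos(∠TPY) = (PT² + PY² - TY²) / (2·PT·PY)
  ∠TPY = 106.6°

Step 4: From TP = 4, TY = 9, PY = 7, by the inverse law of cosines:
  cos(∠PTY) = (TP² + TY² - PY²) / (2·TP·TY)
  ∠PTY = 48.19°

Step 5: From TE = 9·√2, EX = 8, and ∠TEX = 90°, by the law of cosines:
  TX² = TE² + EX² - 2·TE·EX·cos(90°) = 162 + 64 - 0 = 226
  TX ≈ 15.03

Step 6: From TE = 9·√2, TY = 9, EY = 9, by the inverse law of cosines:
  cos(∠ETY) = (TE² + TY² - EY²) / (2·TE·TY)
  ∠ETY = 45°

Step 7: From ET = 9·√2, EY = 9, TY = 9, by the inverse law of cosines:
  cos(∠TEY) = (ET² + EY² - TY²) / (2·ET·EY)
  ∠TEY = 45°

Step 8: From TE = 9·√2, TX = 15.03, EX = 8, by the inverse law of cosines:
  cos(∠ETX) = (TE² + TX² - EX²) / (2·TE·TX)
  ∠ETX = 32.15°

Step 9: From XE = 8, XT = 15.03, ET = 9·√2, by the inverse law of cosines:
  cos(∠EXT) = (XE² + XT² - ET²) / (2·XE·XT)
  ∠EXT = 57.85°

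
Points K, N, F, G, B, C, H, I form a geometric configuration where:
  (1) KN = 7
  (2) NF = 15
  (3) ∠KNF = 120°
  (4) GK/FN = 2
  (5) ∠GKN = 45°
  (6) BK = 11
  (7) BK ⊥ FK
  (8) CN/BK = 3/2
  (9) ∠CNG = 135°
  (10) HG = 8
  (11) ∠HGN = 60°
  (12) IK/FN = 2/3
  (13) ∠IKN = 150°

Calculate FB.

Step 1: By the law of cosines on triangle FNK: FK² = 15² + 7² − 2·15·7·cos(120°) = 379, so FK ≈ 19.47.
Step 2: By the law of cosines on triangle FKB: FB² = 19.47² + 11² − 2·19.47·11·cos(90°) = 500, so FB = 10·√5.

Therefore, the length of FB = 10·√5.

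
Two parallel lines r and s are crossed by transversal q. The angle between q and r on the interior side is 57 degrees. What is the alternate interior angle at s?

Alternate interior angles are equal: 57 degrees.

57 degrees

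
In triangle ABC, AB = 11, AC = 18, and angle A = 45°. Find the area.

Area = (1/2)(11)(18) sin(45°) = (1/2)(11)(18)(sqrt(2)/2) = 99*sqrt(2)/2

99*sqrt(2)/2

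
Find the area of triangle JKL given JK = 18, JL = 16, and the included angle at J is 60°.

When two sides and the included angle are known, the area formula is (1/2)ab sin(C).
The height from one side to the opposite vertex is 16 sin(60°) = 8*sqrt(3).
Area = (1/2) * 18 * 8*sqrt(3) = 72*sqrt(3).

72*sqrt(3)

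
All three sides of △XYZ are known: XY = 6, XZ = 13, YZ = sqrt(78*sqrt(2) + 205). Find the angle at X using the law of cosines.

When all three sides of a triangle are known, the law of cosines can be rearranged to find any angle.
cos(C) = (a² + b² - c²) / (2ab) gives cos(X) = -sqrt(2)/2.
Taking the inverse cosine: X = 135°.

135°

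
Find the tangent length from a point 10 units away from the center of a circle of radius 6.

The tangent, radius, and line from the external point to the center form a right triangle.
The right angle is where the tangent meets the radius.
By the Pythagorean theorem: tangent² + 6² = 10²
tangent² = 100 - 36 = 64
tangent = 8

8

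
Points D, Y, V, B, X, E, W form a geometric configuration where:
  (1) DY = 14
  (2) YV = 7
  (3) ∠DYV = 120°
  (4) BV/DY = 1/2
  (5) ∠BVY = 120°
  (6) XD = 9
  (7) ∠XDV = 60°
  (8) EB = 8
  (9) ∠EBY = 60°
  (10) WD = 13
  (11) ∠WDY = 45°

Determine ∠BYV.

From the given relations: BV = 1/2·DY = 1/2·14 = 7.
Step 1: By the law of cosines on triangle YVB: YB² = 7² + 7² − 2·7·7·cos(120°) = 147, so YB = 7·√3.
Step 2: By the inverse law of cosines on triangle BYV: cos(∠BYV) = ((7·√3)² + 7² − 7²) / (2·7·√3·7) = 147/169.74 = 0.866, so ∠BYV = 30°.

Therefore, the measure of angle ∠BYV = 30°.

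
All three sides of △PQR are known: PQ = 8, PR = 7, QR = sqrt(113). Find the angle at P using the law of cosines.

When all three sides of a triangle are known, the law of cosines can be rearranged to find any angle.
cos(C) = (a² + b² - c²) / (2ab) gives cos(P) = 0.
Taking the inverse cosine: P = 90°.

90°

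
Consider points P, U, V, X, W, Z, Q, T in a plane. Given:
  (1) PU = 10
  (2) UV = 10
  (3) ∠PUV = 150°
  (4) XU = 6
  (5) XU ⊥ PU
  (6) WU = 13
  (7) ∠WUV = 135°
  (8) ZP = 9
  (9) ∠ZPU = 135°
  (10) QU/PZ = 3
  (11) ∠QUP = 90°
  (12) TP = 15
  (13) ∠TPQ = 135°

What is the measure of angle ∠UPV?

Step 1: By the law of cosines on triangle PUV: PV² = 10² + 10² − 2·10·10·cos(150°) = 373.21, so PV ≈ 19.32.
Step 2: By the inverse law of cosines on triangle UPV: cos(∠UPV) = (10² + 19.32² − 10²) / (2·10·19.32) = 373.21/386.37 = 0.9659, so ∠UPV = 15°.

Therefore, the measure of angle ∠UPV = 15°.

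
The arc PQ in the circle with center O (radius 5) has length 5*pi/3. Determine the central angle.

θ = 360 × 5*pi/3 / (2π × 5) = 60° (rearranging arc length formula).

60°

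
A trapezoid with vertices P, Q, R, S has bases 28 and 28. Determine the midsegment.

midsegment = (28 + 28) / 2 = 56 / 2 = 28

28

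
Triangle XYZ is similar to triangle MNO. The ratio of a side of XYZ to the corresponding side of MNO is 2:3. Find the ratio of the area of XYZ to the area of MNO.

Area ratio = (side ratio)^2 = (2/3)^2 = 4:9.

4:9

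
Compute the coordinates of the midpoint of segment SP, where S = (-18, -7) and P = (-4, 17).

The midpoint is the point halfway along the segment.
Move half the horizontal distance: -18 + (-4 - -18)/2 = -18 + 14/2 = -11
Move half the vertical distance: -7 + (17 - -7)/2 = -7 + 24/2 = 5
Midpoint = (-11, 5)

(-11, 5)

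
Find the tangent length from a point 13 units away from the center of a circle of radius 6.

Let T be the point of tangency. Then OT ⊥ XT (radius ⊥ tangent).
In right triangle OTX: OX² = OT² + XT²
13² = 6² + XT²
XT² = 133, XT = sqrt(133)

sqrt(133)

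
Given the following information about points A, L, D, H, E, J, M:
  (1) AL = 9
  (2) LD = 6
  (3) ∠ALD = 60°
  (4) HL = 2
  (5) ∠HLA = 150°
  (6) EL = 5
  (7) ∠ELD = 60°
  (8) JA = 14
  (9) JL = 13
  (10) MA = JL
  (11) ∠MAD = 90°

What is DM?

From the given relations: MA = JL = 13.
Step 1: By the law of cosines on triangle DLA: DA² = 6² + 9² − 2·6·9·cos(60°) = 63, so DA = 3·√7.
Step 2: By the law of cosines on triangle DAM: DM² = (3·√7)² + 13² − 2·3·√7·13·cos(90°) = 232, so DM = 2·√58.

Therefore, the length of DM = 2·√58.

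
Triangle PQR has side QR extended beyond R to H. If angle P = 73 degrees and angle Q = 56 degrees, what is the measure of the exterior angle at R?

The interior angle at R is 180 - 73 - 56 = 51 degrees.
The exterior angle and interior angle at R are supplementary:
Exterior angle = 180 - 51 = 129 degrees.

129 degrees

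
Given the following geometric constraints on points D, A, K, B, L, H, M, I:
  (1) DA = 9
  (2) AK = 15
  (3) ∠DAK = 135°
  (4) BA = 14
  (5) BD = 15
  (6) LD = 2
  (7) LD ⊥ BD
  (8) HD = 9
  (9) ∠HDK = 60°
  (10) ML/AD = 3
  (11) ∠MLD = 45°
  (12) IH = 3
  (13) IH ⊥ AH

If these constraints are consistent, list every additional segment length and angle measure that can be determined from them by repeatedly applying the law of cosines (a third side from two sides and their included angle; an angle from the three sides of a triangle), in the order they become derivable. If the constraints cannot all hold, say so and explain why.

The constraints are consistent. Derivable facts, in order:
After 1 step:
- BL ≈ 15.13
- DK ≈ 22.29
- DM ≈ 25.62
- ∠ABD = 35.95°
- ∠ADB = 65.96°
- ∠BAD = 78.09°
After 2 steps:
- KH ≈ 19.42
- ∠ADK = 28.41°
- ∠AKD = 16.59°
- ∠BLD = 82.41°
- ∠DBL = 7.59°
- ∠DML = 3.16°
- ∠LDM = 131.84°
After 3 steps:
- ∠DHK = 96.34°
- ∠DKH = 23.66°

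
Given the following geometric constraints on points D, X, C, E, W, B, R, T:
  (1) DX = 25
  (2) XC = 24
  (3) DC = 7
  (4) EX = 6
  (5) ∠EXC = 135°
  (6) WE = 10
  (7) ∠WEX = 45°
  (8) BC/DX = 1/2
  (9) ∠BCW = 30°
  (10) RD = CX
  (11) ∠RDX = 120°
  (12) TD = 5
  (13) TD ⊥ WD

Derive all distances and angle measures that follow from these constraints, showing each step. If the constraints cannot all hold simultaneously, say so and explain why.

The constraints are consistent.

From the given relations:
  BC = 1/2·DX = 1/2·25 ≈ 12.5
  RD = CX = 24

Step 1: From XE = 6, EW = 10, and ∠XEW = 45°, by the law of cosines:
  XW² = XE² + EW² - 2·XE·EW·cos(45°) = 36 + 100 - 84.85 = 51.15
  XW ≈ 7.15

Step 2: From XD = 25, DR = 24, and ∠XDR = 120°, by the law of cosines:
  XR² = XD² + DR² - 2·XD·DR·cos(120°) = 625 + 576 + 600 = 1801
  XR ≈ 42.44

Step 3: From CX = 24, XE = 6, and ∠CXE = 135°, by the law of cosines:
  CE² = CX² + XE² - 2·CX·XE·cos(135°) = 576 + 36 + 203.6 = 815.6
  CE ≈ 28.56

Step 4: From DC = 7, DX = 25, CX = 24, by the inverse law of cosines:
  cos(∠CDX) = (DC² + DX² - CX²) / (2·DC·DX)
  ∠CDX = 73.74°

Step 5: From XC = 24, XD = 25, CD = 7, by the inverse law of cosines:
  cos(∠CXD) = (XC² + XD² - CD²) / (2·XC·XD)
  ∠CXD = 16.26°

Step 6: From CD = 7, CX = 24, DX = 25, by the inverse law of cosines:
  cos(∠DCX) = (CD² + CX² - DX²) / (2·CD·CX)
  ∠DCX = 90°

Step 7: From XD = 25, XR = 42.44, DR = 24, by the inverse law of cosines:
  cos(∠DXR) = (XD² + XR² - DR²) / (2·XD·XR)
  ∠DXR = 29.32°

Step 8: From XE = 6, XW = 7.15, EW = 10, by the inverse law of cosines:
  cos(∠EXW) = (XE² + XW² - EW²) / (2·XE·XW)
  ∠EXW = 98.61°

Step 9: From CE = 28.56, CX = 24, EX = 6, by the inverse law of cosines:
  cos(∠ECX) = (CE² + CX² - EX²) / (2·CE·CX)
  ∠ECX = 8.54°

Step 10: From EC = 28.56, EX = 6, CX = 24, by the inverse law of cosines:
  cos(∠CEX) = (EC² + EX² - CX²) / (2·EC·EX)
  ∠CEX = 36.46°

Step 11: From WE = 10, WX = 7.15, EX = 6, by the inverse law of cosines:
  cos(∠EWX) = (WE² + WX² - EX²) / (2·WE·WX)
  ∠EWX = 36.39°

Step 12: From RD = 24, RX = 42.44, DX = 25, by the inverse law of cosines:
  cos(∠DRX) = (RD² + RX² - DX²) / (2·RD·RX)
  ∠DRX = 30.68°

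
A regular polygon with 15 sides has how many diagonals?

Total line segments between 15 vertices = C(15,2) = 105.
Subtract the 15 sides: 105 - 15 = 90 diagonals.

90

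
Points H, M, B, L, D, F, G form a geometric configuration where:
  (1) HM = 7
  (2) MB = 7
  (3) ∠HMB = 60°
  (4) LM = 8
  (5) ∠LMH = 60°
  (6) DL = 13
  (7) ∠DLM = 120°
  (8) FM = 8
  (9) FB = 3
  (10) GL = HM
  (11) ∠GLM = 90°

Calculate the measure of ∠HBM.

Step 1: By the law of cosines on triangle BMH: BH² = 7² + 7² − 2·7·7·cos(60°) = 49, so BH = 7.
Step 2: By the inverse law of cosines on triangle HBM: cos(∠HBM) = (7² + 7² − 7²) / (2·7·7) = 49/98 = 0.5, so ∠HBM = 60°.

Therefore, the measure of angle ∠HBM = 60°.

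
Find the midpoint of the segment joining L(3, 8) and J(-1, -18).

The midpoint is the point halfway along the segment.
Move half the horizontal distance: 3 + (-1 - 3)/2 = 3 + -4/2 = 1
Move half the vertical distance: 8 + (-18 - 8)/2 = 8 + -26/2 = -5
Midpoint = (1, -5)

(1, -5)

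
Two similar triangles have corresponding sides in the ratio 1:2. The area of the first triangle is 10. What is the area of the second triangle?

The ratio of areas of similar triangles = (side ratio)^2.
Side ratio = 1:2, so area ratio = 1:4.
Area of the second triangle / Area of the first triangle = 4/1
Area of the second triangle = 10 * 4/1 = 40

40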